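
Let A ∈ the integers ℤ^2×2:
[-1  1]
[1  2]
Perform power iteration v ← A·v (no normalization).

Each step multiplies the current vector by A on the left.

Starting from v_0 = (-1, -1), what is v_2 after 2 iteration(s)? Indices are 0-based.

v_0 = (-1, -1).
v_1 = A·v_0 = (0, -3).
v_2 = A·v_1 = (-3, -6).

v_2 = (-3, -6)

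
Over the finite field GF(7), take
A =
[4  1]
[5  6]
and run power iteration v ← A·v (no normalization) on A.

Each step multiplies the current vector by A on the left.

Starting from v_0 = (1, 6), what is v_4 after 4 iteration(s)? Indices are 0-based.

v_4 = (6, 2)

v_0 = (1, 6).
v_1 = A·v_0 = (3, 6).
v_2 = A·v_1 = (4, 2).
v_3 = A·v_2 = (4, 4).
v_4 = A·v_3 = (6, 2).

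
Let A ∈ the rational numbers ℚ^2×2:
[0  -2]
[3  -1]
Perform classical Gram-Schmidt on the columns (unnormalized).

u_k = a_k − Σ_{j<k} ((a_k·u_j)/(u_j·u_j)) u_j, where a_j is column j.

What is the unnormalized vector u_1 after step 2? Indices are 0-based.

Step 1: u_0 = a_0 = (0, 3).
Step 2: u_1 = a_1 − (-1/3)·u_0 = (-2, 0).

u_1 = (-2, 0)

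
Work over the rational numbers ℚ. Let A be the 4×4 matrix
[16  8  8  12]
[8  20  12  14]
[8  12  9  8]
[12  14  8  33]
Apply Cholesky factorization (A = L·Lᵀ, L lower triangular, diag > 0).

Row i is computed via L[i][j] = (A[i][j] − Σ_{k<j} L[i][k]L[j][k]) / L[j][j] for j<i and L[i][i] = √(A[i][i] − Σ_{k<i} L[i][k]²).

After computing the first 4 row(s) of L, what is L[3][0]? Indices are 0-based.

L[3][0] = 3

Step 1: L[0][0] = √(16) = 4.
  L[1][0] = (8) / L[0][0] = 2.
Step 2: L[1][1] = √(16) = 4.
  L[2][0] = (8) / L[0][0] = 2.
  L[2][1] = (8) / L[1][1] = 2.
Step 3: L[2][2] = √(1) = 1.
  L[3][0] = (12) / L[0][0] = 3.
  L[3][1] = (8) / L[1][1] = 2.
  L[3][2] = (-2) / L[2][2] = -2.
Step 4: L[3][3] = √(16) = 4.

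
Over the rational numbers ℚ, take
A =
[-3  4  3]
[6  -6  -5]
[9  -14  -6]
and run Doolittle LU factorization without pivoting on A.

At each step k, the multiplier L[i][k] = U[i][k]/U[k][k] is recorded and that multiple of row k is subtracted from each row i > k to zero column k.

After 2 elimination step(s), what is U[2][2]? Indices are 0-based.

[col 0] pivot -3
  R1 -= -2*R0 → (0, 2, 1)  (L[1][0] := -2)
  R2 -= -3*R0 → (0, -2, 3)  (L[2][0] := -3)
[col 1] pivot 2
  R2 -= -1*R1 → (0, 0, 4)  (L[2][1] := -1)

U[2][2] = 4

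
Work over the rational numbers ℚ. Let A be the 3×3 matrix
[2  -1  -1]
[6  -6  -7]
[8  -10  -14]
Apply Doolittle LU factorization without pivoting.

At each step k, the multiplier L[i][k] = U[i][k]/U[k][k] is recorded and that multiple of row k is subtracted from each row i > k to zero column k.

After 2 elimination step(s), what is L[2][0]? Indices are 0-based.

k=0: U[0][0]=2
  eliminate (1,0): mult=3, new row 1: (0, -3, -4); set L[1][0]=3
  eliminate (2,0): mult=4, new row 2: (0, -6, -10); set L[2][0]=4
k=1: U[1][1]=-3
  eliminate (2,1): mult=2, new row 2: (0, 0, -2); set L[2][1]=2

L[2][0] = 4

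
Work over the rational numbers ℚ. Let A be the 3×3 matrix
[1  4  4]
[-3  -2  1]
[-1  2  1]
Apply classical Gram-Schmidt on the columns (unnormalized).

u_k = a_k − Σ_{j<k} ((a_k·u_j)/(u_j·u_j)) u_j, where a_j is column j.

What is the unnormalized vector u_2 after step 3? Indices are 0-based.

u_2 = (28/25, 21/25, -7/5)

Step 1: u_0 = a_0 = (1, -3, -1).
Step 2: u_1 = a_1 − (8/11)·u_0 = (36/11, 2/11, 30/11).
Step 3: u_2 = a_2 − (0)·u_0 − (22/25)·u_1 = (28/25, 21/25, -7/5).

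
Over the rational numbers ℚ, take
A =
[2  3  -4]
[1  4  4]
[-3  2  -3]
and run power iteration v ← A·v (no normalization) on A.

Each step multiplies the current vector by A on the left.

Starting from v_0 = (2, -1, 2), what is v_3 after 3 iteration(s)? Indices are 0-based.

v_3 = (-297, 204, -483)

v_0 = (2, -1, 2).
v_1 = A·v_0 = (-7, 6, -14).
v_2 = A·v_1 = (60, -39, 75).
v_3 = A·v_2 = (-297, 204, -483).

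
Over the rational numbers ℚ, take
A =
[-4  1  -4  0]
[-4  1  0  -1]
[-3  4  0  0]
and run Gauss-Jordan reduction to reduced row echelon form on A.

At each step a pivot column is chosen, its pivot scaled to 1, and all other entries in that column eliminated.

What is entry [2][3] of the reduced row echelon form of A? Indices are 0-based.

M[2][3] = -1/4

[1] R0 /= -4  ⇒  (1, -1/4, 1, 0)
     R1 -= -4·R0  ⇒  (0, 0, 4, -1)
     R2 -= -3·R0  ⇒  (0, 13/4, 3, 0)
[2] R1 <-> R2
[2] R1 /= 13/4  ⇒  (0, 1, 12/13, 0)
     R0 -= -1/4·R1  ⇒  (1, 0, 16/13, 0)
[3] R2 /= 4  ⇒  (0, 0, 1, -1/4)
     R0 -= 16/13·R2  ⇒  (1, 0, 0, 4/13)
     R1 -= 12/13·R2  ⇒  (0, 1, 0, 3/13)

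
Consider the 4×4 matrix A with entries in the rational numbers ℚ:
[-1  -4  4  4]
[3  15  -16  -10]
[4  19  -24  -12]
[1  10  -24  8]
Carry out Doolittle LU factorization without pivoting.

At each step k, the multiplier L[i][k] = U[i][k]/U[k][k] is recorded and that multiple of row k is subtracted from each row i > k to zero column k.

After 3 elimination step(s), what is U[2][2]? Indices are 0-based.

U[2][2] = -4

k=0: U[0][0]=-1
  eliminate (1,0): mult=-3, new row 1: (0, 3, -4, 2); set L[1][0]=-3
  eliminate (2,0): mult=-4, new row 2: (0, 3, -8, 4); set L[2][0]=-4
  eliminate (3,0): mult=-1, new row 3: (0, 6, -20, 12); set L[3][0]=-1
k=1: U[1][1]=3
  eliminate (2,1): mult=1, new row 2: (0, 0, -4, 2); set L[2][1]=1
  eliminate (3,1): mult=2, new row 3: (0, 0, -12, 8); set L[3][1]=2
k=2: U[2][2]=-4
  eliminate (3,2): mult=3, new row 3: (0, 0, 0, 2); set L[3][2]=3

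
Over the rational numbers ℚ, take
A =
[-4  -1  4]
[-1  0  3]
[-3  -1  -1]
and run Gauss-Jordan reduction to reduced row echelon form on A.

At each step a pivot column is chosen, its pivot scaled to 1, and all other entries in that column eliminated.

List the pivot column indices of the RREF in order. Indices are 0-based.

pivot columns: 0, 1, 2

pivot(0,0)=-4: scale R0 → (1, 1/4, -1)
  clear (1,0): R1 −= (-1)R0 → (0, 1/4, 2)
  clear (2,0): R2 −= (-3)R0 → (0, -1/4, -4)
pivot(1,1)=1/4: scale R1 → (0, 1, 8)
  clear (0,1): R0 −= (1/4)R1 → (1, 0, -3)
  clear (2,1): R2 −= (-1/4)R1 → (0, 0, -2)
pivot(2,2)=-2: scale R2 → (0, 0, 1)
  clear (0,2): R0 −= (-3)R2 → (1, 0, 0)
  clear (1,2): R1 −= (8)R2 → (0, 1, 0)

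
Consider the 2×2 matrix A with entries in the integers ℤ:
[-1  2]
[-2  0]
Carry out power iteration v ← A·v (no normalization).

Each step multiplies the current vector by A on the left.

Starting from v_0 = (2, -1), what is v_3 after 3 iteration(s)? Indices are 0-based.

v_0 = (2, -1).
v_1 = A·v_0 = (-4, -4).
v_2 = A·v_1 = (-4, 8).
v_3 = A·v_2 = (20, 8).

v_3 = (20, 8)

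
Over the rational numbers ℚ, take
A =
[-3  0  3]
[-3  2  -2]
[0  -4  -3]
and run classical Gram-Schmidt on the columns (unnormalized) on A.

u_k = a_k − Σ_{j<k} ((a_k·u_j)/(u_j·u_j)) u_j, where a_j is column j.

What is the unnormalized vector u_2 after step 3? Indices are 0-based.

u_2 = (26/9, -26/9, -13/9)

Step 1: u_0 = a_0 = (-3, -3, 0).
Step 2: u_1 = a_1 − (-1/3)·u_0 = (-1, 1, -4).
Step 3: u_2 = a_2 − (-1/6)·u_0 − (7/18)·u_1 = (26/9, -26/9, -13/9).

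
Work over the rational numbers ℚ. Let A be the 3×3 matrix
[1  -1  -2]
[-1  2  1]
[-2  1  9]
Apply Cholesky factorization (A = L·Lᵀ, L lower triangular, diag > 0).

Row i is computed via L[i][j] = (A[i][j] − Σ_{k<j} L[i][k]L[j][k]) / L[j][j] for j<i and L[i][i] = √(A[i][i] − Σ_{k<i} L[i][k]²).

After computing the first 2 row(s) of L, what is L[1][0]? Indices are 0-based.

L[1][0] = -1

Step 1: L[0][0] = √(1) = 1.
  L[1][0] = (-1) / L[0][0] = -1.
Step 2: L[1][1] = √(1) = 1.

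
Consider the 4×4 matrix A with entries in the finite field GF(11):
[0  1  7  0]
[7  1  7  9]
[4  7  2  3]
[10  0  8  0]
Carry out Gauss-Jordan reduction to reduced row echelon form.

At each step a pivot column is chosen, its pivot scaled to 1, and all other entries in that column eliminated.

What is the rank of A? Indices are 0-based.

rank = 4

pivot(0,0): swap R0↔R1
pivot(0,0)=7: scale R0 → (1, 8, 1, 6)
  clear (2,0): R2 −= (4)R0 → (0, 8, 9, 1)
  clear (3,0): R3 −= (10)R0 → (0, 8, 9, 6)
pivot(1,1)=1: scale R1 → (0, 1, 7, 0)
  clear (0,1): R0 −= (8)R1 → (1, 0, 0, 6)
  clear (2,1): R2 −= (8)R1 → (0, 0, 8, 1)
  clear (3,1): R3 −= (8)R1 → (0, 0, 8, 6)
pivot(2,2)=8: scale R2 → (0, 0, 1, 7)
  clear (1,2): R1 −= (7)R2 → (0, 1, 0, 6)
  clear (3,2): R3 −= (8)R2 → (0, 0, 0, 5)
pivot(3,3)=5: scale R3 → (0, 0, 0, 1)
  clear (0,3): R0 −= (6)R3 → (1, 0, 0, 0)
  clear (1,3): R1 −= (6)R3 → (0, 1, 0, 0)
  clear (2,3): R2 −= (7)R3 → (0, 0, 1, 0)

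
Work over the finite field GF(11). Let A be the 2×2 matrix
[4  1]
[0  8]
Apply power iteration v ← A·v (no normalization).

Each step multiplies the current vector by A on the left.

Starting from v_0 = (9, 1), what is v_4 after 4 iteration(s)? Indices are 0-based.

v_0 = (9, 1).
v_1 = A·v_0 = (4, 8).
v_2 = A·v_1 = (2, 9).
v_3 = A·v_2 = (6, 6).
v_4 = A·v_3 = (8, 4).

v_4 = (8, 4)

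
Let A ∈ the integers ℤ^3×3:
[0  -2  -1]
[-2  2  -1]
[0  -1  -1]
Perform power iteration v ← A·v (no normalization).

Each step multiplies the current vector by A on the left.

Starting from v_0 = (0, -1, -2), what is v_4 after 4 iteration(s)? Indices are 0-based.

v_4 = (12, -90, -1)

v_0 = (0, -1, -2).
v_1 = A·v_0 = (4, 0, 3).
v_2 = A·v_1 = (-3, -11, -3).
v_3 = A·v_2 = (25, -13, 14).
v_4 = A·v_3 = (12, -90, -1).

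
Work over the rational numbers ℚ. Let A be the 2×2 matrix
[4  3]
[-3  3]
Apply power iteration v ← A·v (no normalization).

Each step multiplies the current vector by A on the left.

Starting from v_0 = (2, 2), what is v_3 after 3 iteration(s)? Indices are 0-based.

v_3 = (98, -294)

v_0 = (2, 2).
v_1 = A·v_0 = (14, 0).
v_2 = A·v_1 = (56, -42).
v_3 = A·v_2 = (98, -294).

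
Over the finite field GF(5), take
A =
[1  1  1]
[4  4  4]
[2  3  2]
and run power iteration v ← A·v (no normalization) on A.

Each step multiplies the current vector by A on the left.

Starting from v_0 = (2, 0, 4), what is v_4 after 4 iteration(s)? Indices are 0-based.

v_4 = (4, 1, 0)

v_0 = (2, 0, 4).
v_1 = A·v_0 = (1, 4, 2).
v_2 = A·v_1 = (2, 3, 3).
v_3 = A·v_2 = (3, 2, 4).
v_4 = A·v_3 = (4, 1, 0).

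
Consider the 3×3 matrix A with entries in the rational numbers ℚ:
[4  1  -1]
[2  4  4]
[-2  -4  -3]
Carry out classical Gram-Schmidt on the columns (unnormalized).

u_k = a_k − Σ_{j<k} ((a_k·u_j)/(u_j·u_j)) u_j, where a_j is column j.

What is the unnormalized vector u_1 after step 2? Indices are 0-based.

u_1 = (-7/3, 7/3, -7/3)

Step 1: u_0 = a_0 = (4, 2, -2).
Step 2: u_1 = a_1 − (5/6)·u_0 = (-7/3, 7/3, -7/3).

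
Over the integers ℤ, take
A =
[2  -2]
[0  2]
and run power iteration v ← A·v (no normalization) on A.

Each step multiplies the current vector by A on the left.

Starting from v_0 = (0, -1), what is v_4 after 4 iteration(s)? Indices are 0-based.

v_4 = (64, -16)

v_0 = (0, -1).
v_1 = A·v_0 = (2, -2).
v_2 = A·v_1 = (8, -4).
v_3 = A·v_2 = (24, -8).
v_4 = A·v_3 = (64, -16).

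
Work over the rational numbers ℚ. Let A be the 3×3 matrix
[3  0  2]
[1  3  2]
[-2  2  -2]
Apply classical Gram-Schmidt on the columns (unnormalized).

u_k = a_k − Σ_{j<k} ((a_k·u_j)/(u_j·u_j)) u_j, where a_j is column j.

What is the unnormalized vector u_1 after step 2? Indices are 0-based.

Step 1: u_0 = a_0 = (3, 1, -2).
Step 2: u_1 = a_1 − (-1/14)·u_0 = (3/14, 43/14, 13/7).

u_1 = (3/14, 43/14, 13/7)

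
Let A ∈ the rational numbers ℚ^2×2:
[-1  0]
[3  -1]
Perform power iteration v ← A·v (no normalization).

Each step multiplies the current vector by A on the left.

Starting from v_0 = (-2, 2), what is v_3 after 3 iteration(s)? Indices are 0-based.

v_3 = (2, -20)

v_0 = (-2, 2).
v_1 = A·v_0 = (2, -8).
v_2 = A·v_1 = (-2, 14).
v_3 = A·v_2 = (2, -20).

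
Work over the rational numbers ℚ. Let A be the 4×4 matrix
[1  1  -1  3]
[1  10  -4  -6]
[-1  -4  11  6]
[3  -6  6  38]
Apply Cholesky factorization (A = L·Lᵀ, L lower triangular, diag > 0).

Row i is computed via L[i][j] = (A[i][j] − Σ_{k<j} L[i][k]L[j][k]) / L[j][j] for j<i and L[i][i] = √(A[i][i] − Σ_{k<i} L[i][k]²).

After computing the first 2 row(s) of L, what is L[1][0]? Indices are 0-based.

Step 1: L[0][0] = √(1) = 1.
  L[1][0] = (1) / L[0][0] = 1.
Step 2: L[1][1] = √(9) = 3.

L[1][0] = 1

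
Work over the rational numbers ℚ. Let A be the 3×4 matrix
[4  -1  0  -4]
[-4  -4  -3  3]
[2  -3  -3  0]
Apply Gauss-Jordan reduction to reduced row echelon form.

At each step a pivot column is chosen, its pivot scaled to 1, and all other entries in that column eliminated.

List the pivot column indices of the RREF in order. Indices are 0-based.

pivot columns: 0, 1, 2

step 1: normalize row 0 (÷4) = (1, -1/4, 0, -1)
  row 1: subtract -4×row0 = (0, -5, -3, -1)
  row 2: subtract 2×row0 = (0, -5/2, -3, 2)
step 2: normalize row 1 (÷-5) = (0, 1, 3/5, 1/5)
  row 0: subtract -1/4×row1 = (1, 0, 3/20, -19/20)
  row 2: subtract -5/2×row1 = (0, 0, -3/2, 5/2)
step 3: normalize row 2 (÷-3/2) = (0, 0, 1, -5/3)
  row 0: subtract 3/20×row2 = (1, 0, 0, -7/10)
  row 1: subtract 3/5×row2 = (0, 1, 0, 6/5)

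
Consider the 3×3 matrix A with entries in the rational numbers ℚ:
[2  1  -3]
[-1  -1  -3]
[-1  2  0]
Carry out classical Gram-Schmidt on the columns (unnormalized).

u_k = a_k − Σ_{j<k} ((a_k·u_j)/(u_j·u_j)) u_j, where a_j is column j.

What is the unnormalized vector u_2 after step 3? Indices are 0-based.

u_2 = (-72/35, -24/7, -24/35)

Step 1: u_0 = a_0 = (2, -1, -1).
Step 2: u_1 = a_1 − (1/6)·u_0 = (2/3, -5/6, 13/6).
Step 3: u_2 = a_2 − (-1/2)·u_0 − (3/35)·u_1 = (-72/35, -24/7, -24/35).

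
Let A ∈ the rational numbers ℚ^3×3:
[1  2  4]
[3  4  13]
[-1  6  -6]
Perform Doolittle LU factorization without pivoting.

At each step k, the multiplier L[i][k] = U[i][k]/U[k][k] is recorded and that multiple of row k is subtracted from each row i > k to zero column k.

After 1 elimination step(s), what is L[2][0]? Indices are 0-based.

k=0: U[0][0]=1
  eliminate (1,0): mult=3, new row 1: (0, -2, 1); set L[1][0]=3
  eliminate (2,0): mult=-1, new row 2: (0, 8, -2); set L[2][0]=-1

L[2][0] = -1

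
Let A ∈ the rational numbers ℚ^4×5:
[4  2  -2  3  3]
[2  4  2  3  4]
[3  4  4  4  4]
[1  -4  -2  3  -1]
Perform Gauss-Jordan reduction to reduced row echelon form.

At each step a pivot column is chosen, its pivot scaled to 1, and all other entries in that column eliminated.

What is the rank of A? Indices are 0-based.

rank = 4

step 1: normalize row 0 (÷4) = (1, 1/2, -1/2, 3/4, 3/4)
  row 1: subtract 2×row0 = (0, 3, 3, 3/2, 5/2)
  row 2: subtract 3×row0 = (0, 5/2, 11/2, 7/4, 7/4)
  row 3: subtract 1×row0 = (0, -9/2, -3/2, 9/4, -7/4)
step 2: normalize row 1 (÷3) = (0, 1, 1, 1/2, 5/6)
  row 0: subtract 1/2×row1 = (1, 0, -1, 1/2, 1/3)
  row 2: subtract 5/2×row1 = (0, 0, 3, 1/2, -1/3)
  row 3: subtract -9/2×row1 = (0, 0, 3, 9/2, 2)
step 3: normalize row 2 (÷3) = (0, 0, 1, 1/6, -1/9)
  row 0: subtract -1×row2 = (1, 0, 0, 2/3, 2/9)
  row 1: subtract 1×row2 = (0, 1, 0, 1/3, 17/18)
  row 3: subtract 3×row2 = (0, 0, 0, 4, 7/3)
step 4: normalize row 3 (÷4) = (0, 0, 0, 1, 7/12)
  row 0: subtract 2/3×row3 = (1, 0, 0, 0, -1/6)
  row 1: subtract 1/3×row3 = (0, 1, 0, 0, 3/4)
  row 2: subtract 1/6×row3 = (0, 0, 1, 0, -5/24)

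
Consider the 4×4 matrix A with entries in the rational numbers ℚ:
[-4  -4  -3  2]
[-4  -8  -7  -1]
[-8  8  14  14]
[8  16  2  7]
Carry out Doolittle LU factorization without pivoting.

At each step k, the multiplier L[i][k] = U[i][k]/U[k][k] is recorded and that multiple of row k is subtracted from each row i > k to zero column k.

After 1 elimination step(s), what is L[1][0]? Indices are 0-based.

L[1][0] = 1

Step 1: pivot at (0,0) is -4.
  row1 ← row1 − (1)·row0  ⇒  L[1][0]=1, U row1=(0, -4, -4, -3)
  row2 ← row2 − (2)·row0  ⇒  L[2][0]=2, U row2=(0, 16, 20, 10)
  row3 ← row3 − (-2)·row0  ⇒  L[3][0]=-2, U row3=(0, 8, -4, 11)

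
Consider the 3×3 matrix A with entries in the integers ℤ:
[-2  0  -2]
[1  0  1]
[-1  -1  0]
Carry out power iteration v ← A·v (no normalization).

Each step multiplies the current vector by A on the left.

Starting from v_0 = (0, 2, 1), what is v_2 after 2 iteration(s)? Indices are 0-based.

v_0 = (0, 2, 1).
v_1 = A·v_0 = (-2, 1, -2).
v_2 = A·v_1 = (8, -4, 1).

v_2 = (8, -4, 1)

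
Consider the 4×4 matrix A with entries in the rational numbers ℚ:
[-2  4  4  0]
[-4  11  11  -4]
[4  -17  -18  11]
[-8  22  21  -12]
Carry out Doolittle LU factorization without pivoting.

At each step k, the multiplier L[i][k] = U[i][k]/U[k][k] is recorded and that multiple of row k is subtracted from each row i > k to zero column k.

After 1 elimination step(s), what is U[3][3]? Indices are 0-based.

U[3][3] = -12

Step 1: pivot at (0,0) is -2.
  row1 ← row1 − (2)·row0  ⇒  L[1][0]=2, U row1=(0, 3, 3, -4)
  row2 ← row2 − (-2)·row0  ⇒  L[2][0]=-2, U row2=(0, -9, -10, 11)
  row3 ← row3 − (4)·row0  ⇒  L[3][0]=4, U row3=(0, 6, 5, -12)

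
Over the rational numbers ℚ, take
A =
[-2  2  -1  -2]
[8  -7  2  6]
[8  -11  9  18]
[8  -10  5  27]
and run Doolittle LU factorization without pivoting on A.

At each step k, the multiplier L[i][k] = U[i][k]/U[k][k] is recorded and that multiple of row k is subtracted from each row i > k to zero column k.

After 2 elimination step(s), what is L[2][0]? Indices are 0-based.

L[2][0] = -4

[col 0] pivot -2
  R1 -= -4*R0 → (0, 1, -2, -2)  (L[1][0] := -4)
  R2 -= -4*R0 → (0, -3, 5, 10)  (L[2][0] := -4)
  R3 -= -4*R0 → (0, -2, 1, 19)  (L[3][0] := -4)
[col 1] pivot 1
  R2 -= -3*R1 → (0, 0, -1, 4)  (L[2][1] := -3)
  R3 -= -2*R1 → (0, 0, -3, 15)  (L[3][1] := -2)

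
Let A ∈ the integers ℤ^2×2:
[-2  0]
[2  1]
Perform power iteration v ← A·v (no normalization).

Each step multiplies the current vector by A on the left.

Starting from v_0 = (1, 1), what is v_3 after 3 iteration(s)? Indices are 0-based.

v_0 = (1, 1).
v_1 = A·v_0 = (-2, 3).
v_2 = A·v_1 = (4, -1).
v_3 = A·v_2 = (-8, 7).

v_3 = (-8, 7)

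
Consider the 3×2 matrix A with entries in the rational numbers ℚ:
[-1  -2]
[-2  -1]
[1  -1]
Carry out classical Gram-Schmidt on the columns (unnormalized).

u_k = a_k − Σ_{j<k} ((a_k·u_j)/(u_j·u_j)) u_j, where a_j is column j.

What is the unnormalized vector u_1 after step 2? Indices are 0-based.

Step 1: u_0 = a_0 = (-1, -2, 1).
Step 2: u_1 = a_1 − (1/2)·u_0 = (-3/2, 0, -3/2).

u_1 = (-3/2, 0, -3/2)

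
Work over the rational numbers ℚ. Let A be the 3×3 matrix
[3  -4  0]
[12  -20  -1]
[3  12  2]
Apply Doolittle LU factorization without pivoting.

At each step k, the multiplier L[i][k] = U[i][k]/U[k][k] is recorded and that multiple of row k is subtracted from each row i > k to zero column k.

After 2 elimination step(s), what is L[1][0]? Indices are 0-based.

L[1][0] = 4

k=0: U[0][0]=3
  eliminate (1,0): mult=4, new row 1: (0, -4, -1); set L[1][0]=4
  eliminate (2,0): mult=1, new row 2: (0, 16, 2); set L[2][0]=1
k=1: U[1][1]=-4
  eliminate (2,1): mult=-4, new row 2: (0, 0, -2); set L[2][1]=-4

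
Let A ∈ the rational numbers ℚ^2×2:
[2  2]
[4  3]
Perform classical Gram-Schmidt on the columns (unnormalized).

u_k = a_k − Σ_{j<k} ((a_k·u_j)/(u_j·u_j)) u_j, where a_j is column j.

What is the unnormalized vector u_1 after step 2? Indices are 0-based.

u_1 = (2/5, -1/5)

Step 1: u_0 = a_0 = (2, 4).
Step 2: u_1 = a_1 − (4/5)·u_0 = (2/5, -1/5).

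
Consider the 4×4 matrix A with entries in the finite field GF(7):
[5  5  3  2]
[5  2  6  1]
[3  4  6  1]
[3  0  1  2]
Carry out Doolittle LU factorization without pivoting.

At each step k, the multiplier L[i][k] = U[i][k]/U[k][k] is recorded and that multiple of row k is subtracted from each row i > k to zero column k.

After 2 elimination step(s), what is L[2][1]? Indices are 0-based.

L[2][1] = 2

[col 0] pivot 5
  R1 -= 1*R0 → (0, 4, 3, 6)  (L[1][0] := 1)
  R2 -= 2*R0 → (0, 1, 0, 4)  (L[2][0] := 2)
  R3 -= 2*R0 → (0, 4, 2, 5)  (L[3][0] := 2)
[col 1] pivot 4
  R2 -= 2*R1 → (0, 0, 1, 6)  (L[2][1] := 2)
  R3 -= 1*R1 → (0, 0, 6, 6)  (L[3][1] := 1)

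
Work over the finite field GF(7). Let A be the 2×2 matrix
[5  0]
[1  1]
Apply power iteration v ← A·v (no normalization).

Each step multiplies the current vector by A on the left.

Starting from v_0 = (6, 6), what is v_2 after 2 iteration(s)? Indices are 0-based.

v_2 = (3, 0)

v_0 = (6, 6).
v_1 = A·v_0 = (2, 5).
v_2 = A·v_1 = (3, 0).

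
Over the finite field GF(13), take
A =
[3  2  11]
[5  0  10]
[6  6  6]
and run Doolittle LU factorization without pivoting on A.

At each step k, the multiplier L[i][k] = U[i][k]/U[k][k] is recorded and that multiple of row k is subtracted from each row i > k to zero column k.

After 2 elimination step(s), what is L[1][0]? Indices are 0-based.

[col 0] pivot 3
  R1 -= 6*R0 → (0, 1, 9)  (L[1][0] := 6)
  R2 -= 2*R0 → (0, 2, 10)  (L[2][0] := 2)
[col 1] pivot 1
  R2 -= 2*R1 → (0, 0, 5)  (L[2][1] := 2)

L[1][0] = 6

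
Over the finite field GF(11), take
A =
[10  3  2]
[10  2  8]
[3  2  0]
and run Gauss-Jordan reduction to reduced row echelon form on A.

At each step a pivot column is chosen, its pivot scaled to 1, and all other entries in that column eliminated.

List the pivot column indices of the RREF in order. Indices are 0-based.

pivot columns: 0, 1, 2

pivot(0,0)=10: scale R0 → (1, 8, 9)
  clear (1,0): R1 −= (10)R0 → (0, 10, 6)
  clear (2,0): R2 −= (3)R0 → (0, 0, 6)
pivot(1,1)=10: scale R1 → (0, 1, 5)
  clear (0,1): R0 −= (8)R1 → (1, 0, 2)
pivot(2,2)=6: scale R2 → (0, 0, 1)
  clear (0,2): R0 −= (2)R2 → (1, 0, 0)
  clear (1,2): R1 −= (5)R2 → (0, 1, 0)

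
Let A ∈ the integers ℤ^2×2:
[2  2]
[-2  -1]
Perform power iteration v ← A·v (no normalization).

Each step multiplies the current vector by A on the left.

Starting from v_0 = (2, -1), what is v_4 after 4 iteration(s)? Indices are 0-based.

v_4 = (-2, 7)

v_0 = (2, -1).
v_1 = A·v_0 = (2, -3).
v_2 = A·v_1 = (-2, -1).
v_3 = A·v_2 = (-6, 5).
v_4 = A·v_3 = (-2, 7).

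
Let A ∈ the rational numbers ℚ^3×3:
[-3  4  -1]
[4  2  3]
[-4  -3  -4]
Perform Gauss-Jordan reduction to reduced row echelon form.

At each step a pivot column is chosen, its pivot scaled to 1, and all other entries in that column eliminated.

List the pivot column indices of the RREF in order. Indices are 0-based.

[1] R0 /= -3  ⇒  (1, -4/3, 1/3)
     R1 -= 4·R0  ⇒  (0, 22/3, 5/3)
     R2 -= -4·R0  ⇒  (0, -25/3, -8/3)
[2] R1 /= 22/3  ⇒  (0, 1, 5/22)
     R0 -= -4/3·R1  ⇒  (1, 0, 7/11)
     R2 -= -25/3·R1  ⇒  (0, 0, -17/22)
[3] R2 /= -17/22  ⇒  (0, 0, 1)
     R0 -= 7/11·R2  ⇒  (1, 0, 0)
     R1 -= 5/22·R2  ⇒  (0, 1, 0)

pivot columns: 0, 1, 2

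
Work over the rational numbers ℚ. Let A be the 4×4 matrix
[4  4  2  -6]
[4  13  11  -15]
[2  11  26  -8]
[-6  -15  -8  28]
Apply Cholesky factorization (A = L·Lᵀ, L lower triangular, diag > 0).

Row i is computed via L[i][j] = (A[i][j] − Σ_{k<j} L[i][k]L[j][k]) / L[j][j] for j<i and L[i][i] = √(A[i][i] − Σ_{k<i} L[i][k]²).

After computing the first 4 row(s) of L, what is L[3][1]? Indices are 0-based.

Step 1: L[0][0] = √(4) = 2.
  L[1][0] = (4) / L[0][0] = 2.
Step 2: L[1][1] = √(9) = 3.
  L[2][0] = (2) / L[0][0] = 1.
  L[2][1] = (9) / L[1][1] = 3.
Step 3: L[2][2] = √(16) = 4.
  L[3][0] = (-6) / L[0][0] = -3.
  L[3][1] = (-9) / L[1][1] = -3.
  L[3][2] = (4) / L[2][2] = 1.
Step 4: L[3][3] = √(9) = 3.

L[3][1] = -3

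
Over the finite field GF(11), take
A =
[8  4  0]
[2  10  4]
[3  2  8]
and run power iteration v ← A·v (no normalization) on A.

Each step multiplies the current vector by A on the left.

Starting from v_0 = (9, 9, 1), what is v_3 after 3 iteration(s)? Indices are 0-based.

v_3 = (1, 3, 2)

v_0 = (9, 9, 1).
v_1 = A·v_0 = (9, 2, 9).
v_2 = A·v_1 = (3, 8, 4).
v_3 = A·v_2 = (1, 3, 2).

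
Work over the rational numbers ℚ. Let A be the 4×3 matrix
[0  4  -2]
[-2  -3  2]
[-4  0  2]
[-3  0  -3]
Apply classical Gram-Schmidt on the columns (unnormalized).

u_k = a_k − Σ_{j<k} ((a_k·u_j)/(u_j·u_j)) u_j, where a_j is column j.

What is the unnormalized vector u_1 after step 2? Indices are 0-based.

Step 1: u_0 = a_0 = (0, -2, -4, -3).
Step 2: u_1 = a_1 − (6/29)·u_0 = (4, -75/29, 24/29, 18/29).

u_1 = (4, -75/29, 24/29, 18/29)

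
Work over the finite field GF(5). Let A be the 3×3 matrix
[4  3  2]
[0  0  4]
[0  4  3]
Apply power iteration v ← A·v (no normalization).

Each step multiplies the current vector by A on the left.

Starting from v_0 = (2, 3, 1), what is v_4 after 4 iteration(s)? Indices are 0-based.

v_0 = (2, 3, 1).
v_1 = A·v_0 = (4, 4, 0).
v_2 = A·v_1 = (3, 0, 1).
v_3 = A·v_2 = (4, 4, 3).
v_4 = A·v_3 = (4, 2, 0).

v_4 = (4, 2, 0)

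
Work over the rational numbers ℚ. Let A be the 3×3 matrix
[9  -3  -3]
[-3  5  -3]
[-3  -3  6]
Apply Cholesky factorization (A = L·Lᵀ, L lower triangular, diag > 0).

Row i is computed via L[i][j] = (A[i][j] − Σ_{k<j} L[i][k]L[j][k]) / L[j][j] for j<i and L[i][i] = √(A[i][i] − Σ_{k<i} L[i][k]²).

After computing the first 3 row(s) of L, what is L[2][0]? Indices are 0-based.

L[2][0] = -1

Step 1: L[0][0] = √(9) = 3.
  L[1][0] = (-3) / L[0][0] = -1.
Step 2: L[1][1] = √(4) = 2.
  L[2][0] = (-3) / L[0][0] = -1.
  L[2][1] = (-4) / L[1][1] = -2.
Step 3: L[2][2] = √(1) = 1.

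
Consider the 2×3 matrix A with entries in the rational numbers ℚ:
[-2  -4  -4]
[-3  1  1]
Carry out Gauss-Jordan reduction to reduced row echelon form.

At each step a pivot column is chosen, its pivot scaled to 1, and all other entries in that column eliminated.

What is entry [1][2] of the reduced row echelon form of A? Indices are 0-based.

step 1: normalize row 0 (÷-2) = (1, 2, 2)
  row 1: subtract -3×row0 = (0, 7, 7)
step 2: normalize row 1 (÷7) = (0, 1, 1)
  row 0: subtract 2×row1 = (1, 0, 0)

M[1][2] = 1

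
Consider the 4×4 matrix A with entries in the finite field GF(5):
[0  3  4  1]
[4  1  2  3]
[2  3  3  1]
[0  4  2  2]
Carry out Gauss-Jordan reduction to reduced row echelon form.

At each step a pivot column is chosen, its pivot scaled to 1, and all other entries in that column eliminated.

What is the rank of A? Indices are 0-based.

[1] R0 <-> R1
[1] R0 /= 4  ⇒  (1, 4, 3, 2)
     R2 -= 2·R0  ⇒  (0, 0, 2, 2)
[2] R1 /= 3  ⇒  (0, 1, 3, 2)
     R0 -= 4·R1  ⇒  (1, 0, 1, 4)
     R3 -= 4·R1  ⇒  (0, 0, 0, 4)
[3] R2 /= 2  ⇒  (0, 0, 1, 1)
     R0 -= 1·R2  ⇒  (1, 0, 0, 3)
     R1 -= 3·R2  ⇒  (0, 1, 0, 4)
[4] R3 /= 4  ⇒  (0, 0, 0, 1)
     R0 -= 3·R3  ⇒  (1, 0, 0, 0)
     R1 -= 4·R3  ⇒  (0, 1, 0, 0)
     R2 -= 1·R3  ⇒  (0, 0, 1, 0)

rank = 4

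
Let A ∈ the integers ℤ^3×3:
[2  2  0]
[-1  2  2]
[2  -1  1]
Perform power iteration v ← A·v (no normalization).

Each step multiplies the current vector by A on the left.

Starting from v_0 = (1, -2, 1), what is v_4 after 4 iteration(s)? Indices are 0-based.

v_4 = (44, 24, -68)

v_0 = (1, -2, 1).
v_1 = A·v_0 = (-2, -3, 5).
v_2 = A·v_1 = (-10, 6, 4).
v_3 = A·v_2 = (-8, 30, -22).
v_4 = A·v_3 = (44, 24, -68).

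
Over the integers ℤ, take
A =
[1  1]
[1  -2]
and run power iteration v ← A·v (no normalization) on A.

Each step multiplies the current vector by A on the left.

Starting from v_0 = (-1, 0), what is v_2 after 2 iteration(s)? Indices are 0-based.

v_2 = (-2, 1)

v_0 = (-1, 0).
v_1 = A·v_0 = (-1, -1).
v_2 = A·v_1 = (-2, 1).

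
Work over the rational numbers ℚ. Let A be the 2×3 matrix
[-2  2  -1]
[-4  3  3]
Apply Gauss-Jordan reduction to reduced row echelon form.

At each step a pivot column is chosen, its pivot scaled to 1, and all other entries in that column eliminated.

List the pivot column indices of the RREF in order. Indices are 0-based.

pivot columns: 0, 1

pivot(0,0)=-2: scale R0 → (1, -1, 1/2)
  clear (1,0): R1 −= (-4)R0 → (0, -1, 5)
pivot(1,1)=-1: scale R1 → (0, 1, -5)
  clear (0,1): R0 −= (-1)R1 → (1, 0, -9/2)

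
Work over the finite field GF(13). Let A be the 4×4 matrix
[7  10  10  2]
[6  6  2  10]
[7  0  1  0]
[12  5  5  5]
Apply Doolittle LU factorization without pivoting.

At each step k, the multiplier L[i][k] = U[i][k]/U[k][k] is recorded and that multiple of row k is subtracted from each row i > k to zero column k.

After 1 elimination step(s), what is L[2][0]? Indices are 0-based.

Step 1: pivot at (0,0) is 7.
  row1 ← row1 − (12)·row0  ⇒  L[1][0]=12, U row1=(0, 3, 12, 12)
  row2 ← row2 − (1)·row0  ⇒  L[2][0]=1, U row2=(0, 3, 4, 11)
  row3 ← row3 − (11)·row0  ⇒  L[3][0]=11, U row3=(0, 12, 12, 9)

L[2][0] = 1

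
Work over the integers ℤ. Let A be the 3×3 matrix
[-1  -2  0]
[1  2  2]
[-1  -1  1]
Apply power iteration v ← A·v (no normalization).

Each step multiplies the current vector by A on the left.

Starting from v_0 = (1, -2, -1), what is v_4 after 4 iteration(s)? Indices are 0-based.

v_4 = (-1, 5, -2)

v_0 = (1, -2, -1).
v_1 = A·v_0 = (3, -5, 0).
v_2 = A·v_1 = (7, -7, 2).
v_3 = A·v_2 = (7, -3, 2).
v_4 = A·v_3 = (-1, 5, -2).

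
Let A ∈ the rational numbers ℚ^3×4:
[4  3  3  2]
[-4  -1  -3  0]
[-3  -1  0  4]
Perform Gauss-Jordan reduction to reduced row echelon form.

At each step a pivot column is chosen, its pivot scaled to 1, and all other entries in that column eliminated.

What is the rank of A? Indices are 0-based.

rank = 3

[1] R0 /= 4  ⇒  (1, 3/4, 3/4, 1/2)
     R1 -= -4·R0  ⇒  (0, 2, 0, 2)
     R2 -= -3·R0  ⇒  (0, 5/4, 9/4, 11/2)
[2] R1 /= 2  ⇒  (0, 1, 0, 1)
     R0 -= 3/4·R1  ⇒  (1, 0, 3/4, -1/4)
     R2 -= 5/4·R1  ⇒  (0, 0, 9/4, 17/4)
[3] R2 /= 9/4  ⇒  (0, 0, 1, 17/9)
     R0 -= 3/4·R2  ⇒  (1, 0, 0, -5/3)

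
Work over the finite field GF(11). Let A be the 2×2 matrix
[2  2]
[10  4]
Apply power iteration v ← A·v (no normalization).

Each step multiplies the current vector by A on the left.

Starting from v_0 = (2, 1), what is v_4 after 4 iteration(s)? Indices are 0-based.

v_0 = (2, 1).
v_1 = A·v_0 = (6, 2).
v_2 = A·v_1 = (5, 2).
v_3 = A·v_2 = (3, 3).
v_4 = A·v_3 = (1, 9).

v_4 = (1, 9)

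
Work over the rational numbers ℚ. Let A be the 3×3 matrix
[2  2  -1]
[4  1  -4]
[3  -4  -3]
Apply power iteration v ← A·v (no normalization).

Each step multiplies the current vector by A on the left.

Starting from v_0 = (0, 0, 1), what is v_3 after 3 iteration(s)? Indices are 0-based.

v_3 = (-28, -112, -103)

v_0 = (0, 0, 1).
v_1 = A·v_0 = (-1, -4, -3).
v_2 = A·v_1 = (-7, 4, 22).
v_3 = A·v_2 = (-28, -112, -103).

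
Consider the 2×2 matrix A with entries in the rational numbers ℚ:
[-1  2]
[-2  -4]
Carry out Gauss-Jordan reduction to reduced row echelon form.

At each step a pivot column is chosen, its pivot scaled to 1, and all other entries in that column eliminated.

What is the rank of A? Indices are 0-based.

[1] R0 /= -1  ⇒  (1, -2)
     R1 -= -2·R0  ⇒  (0, -8)
[2] R1 /= -8  ⇒  (0, 1)
     R0 -= -2·R1  ⇒  (1, 0)

rank = 2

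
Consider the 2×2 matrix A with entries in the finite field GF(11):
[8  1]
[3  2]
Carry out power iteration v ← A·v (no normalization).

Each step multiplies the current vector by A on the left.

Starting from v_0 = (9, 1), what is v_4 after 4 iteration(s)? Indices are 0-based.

v_0 = (9, 1).
v_1 = A·v_0 = (7, 7).
v_2 = A·v_1 = (8, 2).
v_3 = A·v_2 = (0, 6).
v_4 = A·v_3 = (6, 1).

v_4 = (6, 1)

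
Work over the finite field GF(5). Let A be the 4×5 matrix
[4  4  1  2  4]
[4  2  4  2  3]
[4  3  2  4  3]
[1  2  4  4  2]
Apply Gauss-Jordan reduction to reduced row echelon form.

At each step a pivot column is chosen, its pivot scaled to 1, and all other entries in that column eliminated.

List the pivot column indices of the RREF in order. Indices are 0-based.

pivot columns: 0, 1, 2, 3

pivot(0,0)=4: scale R0 → (1, 1, 4, 3, 1)
  clear (1,0): R1 −= (4)R0 → (0, 3, 3, 0, 4)
  clear (2,0): R2 −= (4)R0 → (0, 4, 1, 2, 4)
  clear (3,0): R3 −= (1)R0 → (0, 1, 0, 1, 1)
pivot(1,1)=3: scale R1 → (0, 1, 1, 0, 3)
  clear (0,1): R0 −= (1)R1 → (1, 0, 3, 3, 3)
  clear (2,1): R2 −= (4)R1 → (0, 0, 2, 2, 2)
  clear (3,1): R3 −= (1)R1 → (0, 0, 4, 1, 3)
pivot(2,2)=2: scale R2 → (0, 0, 1, 1, 1)
  clear (0,2): R0 −= (3)R2 → (1, 0, 0, 0, 0)
  clear (1,2): R1 −= (1)R2 → (0, 1, 0, 4, 2)
  clear (3,2): R3 −= (4)R2 → (0, 0, 0, 2, 4)
pivot(3,3)=2: scale R3 → (0, 0, 0, 1, 2)
  clear (1,3): R1 −= (4)R3 → (0, 1, 0, 0, 4)
  clear (2,3): R2 −= (1)R3 → (0, 0, 1, 0, 4)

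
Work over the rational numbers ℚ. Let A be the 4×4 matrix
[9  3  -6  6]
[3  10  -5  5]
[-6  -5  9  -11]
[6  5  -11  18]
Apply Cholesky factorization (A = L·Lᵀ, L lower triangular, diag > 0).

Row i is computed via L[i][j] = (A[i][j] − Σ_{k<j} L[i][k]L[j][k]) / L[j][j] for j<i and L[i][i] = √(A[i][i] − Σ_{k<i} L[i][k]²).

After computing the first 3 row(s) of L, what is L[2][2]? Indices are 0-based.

Step 1: L[0][0] = √(9) = 3.
  L[1][0] = (3) / L[0][0] = 1.
Step 2: L[1][1] = √(9) = 3.
  L[2][0] = (-6) / L[0][0] = -2.
  L[2][1] = (-3) / L[1][1] = -1.
Step 3: L[2][2] = √(4) = 2.

L[2][2] = 2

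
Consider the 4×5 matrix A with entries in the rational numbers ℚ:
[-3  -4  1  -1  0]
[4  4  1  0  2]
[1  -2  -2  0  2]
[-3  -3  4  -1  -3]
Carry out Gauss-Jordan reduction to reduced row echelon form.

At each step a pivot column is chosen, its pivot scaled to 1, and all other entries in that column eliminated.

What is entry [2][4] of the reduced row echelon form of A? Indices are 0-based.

step 1: normalize row 0 (÷-3) = (1, 4/3, -1/3, 1/3, 0)
  row 1: subtract 4×row0 = (0, -4/3, 7/3, -4/3, 2)
  row 2: subtract 1×row0 = (0, -10/3, -5/3, -1/3, 2)
  row 3: subtract -3×row0 = (0, 1, 3, 0, -3)
step 2: normalize row 1 (÷-4/3) = (0, 1, -7/4, 1, -3/2)
  row 0: subtract 4/3×row1 = (1, 0, 2, -1, 2)
  row 2: subtract -10/3×row1 = (0, 0, -15/2, 3, -3)
  row 3: subtract 1×row1 = (0, 0, 19/4, -1, -3/2)
step 3: normalize row 2 (÷-15/2) = (0, 0, 1, -2/5, 2/5)
  row 0: subtract 2×row2 = (1, 0, 0, -1/5, 6/5)
  row 1: subtract -7/4×row2 = (0, 1, 0, 3/10, -4/5)
  row 3: subtract 19/4×row2 = (0, 0, 0, 9/10, -17/5)
step 4: normalize row 3 (÷9/10) = (0, 0, 0, 1, -34/9)
  row 0: subtract -1/5×row3 = (1, 0, 0, 0, 4/9)
  row 1: subtract 3/10×row3 = (0, 1, 0, 0, 1/3)
  row 2: subtract -2/5×row3 = (0, 0, 1, 0, -10/9)

M[2][4] = -10/9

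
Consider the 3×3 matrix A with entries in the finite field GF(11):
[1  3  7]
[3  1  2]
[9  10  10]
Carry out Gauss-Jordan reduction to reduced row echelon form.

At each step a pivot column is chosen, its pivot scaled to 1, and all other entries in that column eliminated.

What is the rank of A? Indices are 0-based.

rank = 3

pivot(0,0)=1: scale R0 → (1, 3, 7)
  clear (1,0): R1 −= (3)R0 → (0, 3, 3)
  clear (2,0): R2 −= (9)R0 → (0, 5, 2)
pivot(1,1)=3: scale R1 → (0, 1, 1)
  clear (0,1): R0 −= (3)R1 → (1, 0, 4)
  clear (2,1): R2 −= (5)R1 → (0, 0, 8)
pivot(2,2)=8: scale R2 → (0, 0, 1)
  clear (0,2): R0 −= (4)R2 → (1, 0, 0)
  clear (1,2): R1 −= (1)R2 → (0, 1, 0)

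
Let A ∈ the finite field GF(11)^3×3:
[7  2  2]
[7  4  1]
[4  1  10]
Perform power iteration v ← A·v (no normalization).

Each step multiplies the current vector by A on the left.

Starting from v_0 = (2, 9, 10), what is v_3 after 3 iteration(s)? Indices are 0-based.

v_0 = (2, 9, 10).
v_1 = A·v_0 = (8, 5, 7).
v_2 = A·v_1 = (3, 6, 8).
v_3 = A·v_2 = (5, 9, 10).

v_3 = (5, 9, 10)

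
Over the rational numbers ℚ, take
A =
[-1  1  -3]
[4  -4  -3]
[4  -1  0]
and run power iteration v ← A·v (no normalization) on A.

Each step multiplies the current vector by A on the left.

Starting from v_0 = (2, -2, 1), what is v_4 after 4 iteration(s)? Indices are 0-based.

v_0 = (2, -2, 1).
v_1 = A·v_0 = (-7, 13, 10).
v_2 = A·v_1 = (-10, -110, -41).
v_3 = A·v_2 = (23, 523, 70).
v_4 = A·v_3 = (290, -2210, -431).

v_4 = (290, -2210, -431)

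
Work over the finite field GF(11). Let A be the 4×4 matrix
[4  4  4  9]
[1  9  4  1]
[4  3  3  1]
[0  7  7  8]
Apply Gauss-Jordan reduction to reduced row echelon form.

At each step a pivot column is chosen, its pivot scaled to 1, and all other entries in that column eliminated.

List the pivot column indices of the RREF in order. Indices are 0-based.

pivot(0,0)=4: scale R0 → (1, 1, 1, 5)
  clear (1,0): R1 −= (1)R0 → (0, 8, 3, 7)
  clear (2,0): R2 −= (4)R0 → (0, 10, 10, 3)
pivot(1,1)=8: scale R1 → (0, 1, 10, 5)
  clear (0,1): R0 −= (1)R1 → (1, 0, 2, 0)
  clear (2,1): R2 −= (10)R1 → (0, 0, 9, 8)
  clear (3,1): R3 −= (7)R1 → (0, 0, 3, 6)
pivot(2,2)=9: scale R2 → (0, 0, 1, 7)
  clear (0,2): R0 −= (2)R2 → (1, 0, 0, 8)
  clear (1,2): R1 −= (10)R2 → (0, 1, 0, 1)
  clear (3,2): R3 −= (3)R2 → (0, 0, 0, 7)
pivot(3,3)=7: scale R3 → (0, 0, 0, 1)
  clear (0,3): R0 −= (8)R3 → (1, 0, 0, 0)
  clear (1,3): R1 −= (1)R3 → (0, 1, 0, 0)
  clear (2,3): R2 −= (7)R3 → (0, 0, 1, 0)

pivot columns: 0, 1, 2, 3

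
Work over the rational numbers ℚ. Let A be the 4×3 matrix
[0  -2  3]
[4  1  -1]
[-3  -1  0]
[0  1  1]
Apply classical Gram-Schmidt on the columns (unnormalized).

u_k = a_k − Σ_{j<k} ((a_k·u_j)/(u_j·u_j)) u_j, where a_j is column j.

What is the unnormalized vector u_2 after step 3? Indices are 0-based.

u_2 = (67/63, -10/21, -40/63, 124/63)

Step 1: u_0 = a_0 = (0, 4, -3, 0).
Step 2: u_1 = a_1 − (7/25)·u_0 = (-2, -3/25, -4/25, 1).
Step 3: u_2 = a_2 − (-4/25)·u_0 − (-61/63)·u_1 = (67/63, -10/21, -40/63, 124/63).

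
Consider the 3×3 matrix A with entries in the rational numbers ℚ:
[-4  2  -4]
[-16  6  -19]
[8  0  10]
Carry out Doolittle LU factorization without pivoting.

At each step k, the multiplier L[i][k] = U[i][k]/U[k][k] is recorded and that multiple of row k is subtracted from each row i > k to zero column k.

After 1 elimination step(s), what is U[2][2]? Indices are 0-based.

[col 0] pivot -4
  R1 -= 4*R0 → (0, -2, -3)  (L[1][0] := 4)
  R2 -= -2*R0 → (0, 4, 2)  (L[2][0] := -2)

U[2][2] = 2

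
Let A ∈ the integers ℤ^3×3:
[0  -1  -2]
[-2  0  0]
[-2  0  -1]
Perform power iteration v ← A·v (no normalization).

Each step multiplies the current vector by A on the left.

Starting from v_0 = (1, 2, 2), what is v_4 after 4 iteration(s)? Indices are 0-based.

v_4 = (92, 88, 124)

v_0 = (1, 2, 2).
v_1 = A·v_0 = (-6, -2, -4).
v_2 = A·v_1 = (10, 12, 16).
v_3 = A·v_2 = (-44, -20, -36).
v_4 = A·v_3 = (92, 88, 124).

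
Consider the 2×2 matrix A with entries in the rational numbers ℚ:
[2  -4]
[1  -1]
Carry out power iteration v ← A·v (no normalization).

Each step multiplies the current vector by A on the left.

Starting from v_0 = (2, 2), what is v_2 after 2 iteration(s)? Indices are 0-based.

v_0 = (2, 2).
v_1 = A·v_0 = (-4, 0).
v_2 = A·v_1 = (-8, -4).

v_2 = (-8, -4)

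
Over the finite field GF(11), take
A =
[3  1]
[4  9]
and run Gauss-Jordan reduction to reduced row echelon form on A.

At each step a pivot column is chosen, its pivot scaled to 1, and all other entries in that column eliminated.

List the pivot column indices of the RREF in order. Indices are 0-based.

pivot columns: 0, 1

pivot(0,0)=3: scale R0 → (1, 4)
  clear (1,0): R1 −= (4)R0 → (0, 4)
pivot(1,1)=4: scale R1 → (0, 1)
  clear (0,1): R0 −= (4)R1 → (1, 0)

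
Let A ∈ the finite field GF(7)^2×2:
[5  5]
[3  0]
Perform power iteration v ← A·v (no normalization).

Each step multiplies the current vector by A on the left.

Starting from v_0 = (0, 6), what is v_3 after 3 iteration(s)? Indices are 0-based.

v_3 = (3, 2)

v_0 = (0, 6).
v_1 = A·v_0 = (2, 0).
v_2 = A·v_1 = (3, 6).
v_3 = A·v_2 = (3, 2).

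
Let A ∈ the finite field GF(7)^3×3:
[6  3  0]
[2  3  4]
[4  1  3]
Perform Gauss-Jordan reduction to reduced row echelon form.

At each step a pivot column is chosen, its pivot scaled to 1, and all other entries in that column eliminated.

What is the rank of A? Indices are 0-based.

rank = 3

[1] R0 /= 6  ⇒  (1, 4, 0)
     R1 -= 2·R0  ⇒  (0, 2, 4)
     R2 -= 4·R0  ⇒  (0, 6, 3)
[2] R1 /= 2  ⇒  (0, 1, 2)
     R0 -= 4·R1  ⇒  (1, 0, 6)
     R2 -= 6·R1  ⇒  (0, 0, 5)
[3] R2 /= 5  ⇒  (0, 0, 1)
     R0 -= 6·R2  ⇒  (1, 0, 0)
     R1 -= 2·R2  ⇒  (0, 1, 0)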